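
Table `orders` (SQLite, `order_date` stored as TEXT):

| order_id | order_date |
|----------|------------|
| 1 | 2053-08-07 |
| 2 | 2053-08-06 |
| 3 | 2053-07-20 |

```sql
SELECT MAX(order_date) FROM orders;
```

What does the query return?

2053-08-07

MAX over {2053-07-20, 2053-08-06, 2053-08-07}.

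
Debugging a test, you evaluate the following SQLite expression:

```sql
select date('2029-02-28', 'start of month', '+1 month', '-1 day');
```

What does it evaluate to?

`start of month` rewinds 2029-02-28 to 2029-02-01.
Adding +1 month to 2029-02-01 gives 2029-03-01.
Going back 1 day from 2029-03-01 reaches 2029-02-28 (last day of February, 28 days).

2029-02-28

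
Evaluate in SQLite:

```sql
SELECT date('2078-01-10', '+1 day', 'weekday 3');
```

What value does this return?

2078-01-12

Advancing 1 more day within January lands on 2078-01-11.
`weekday 3` advances to the next Wednesday; 2078-01-11 is a Tuesday, so it moves forward to 2078-01-12.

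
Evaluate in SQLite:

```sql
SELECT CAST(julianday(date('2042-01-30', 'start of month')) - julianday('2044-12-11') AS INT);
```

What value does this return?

`start of month` rewinds 2042-01-30 to 2042-01-01.
30 days remain in January 2042 after the 1st (31 − 1).
Full months from February 2042 through November 2044 contribute their day counts.
Then 11 days into December 2044.
Total: 30 + 28 + 31 + 30 + 31 + 30 + 31 + 31 + 30 + 31 + 30 + 31 + 31 + 28 + 31 + 30 + 31 + 30 + 31 + 31 + 30 + 31 + 30 + 31 + 31 + 29 + 31 + 30 + 31 + 30 + 31 + 31 + 30 + 31 + 30 + 11 = 1075.
The subtraction is earlier − later, so the result is −1075 → -1075.

-1075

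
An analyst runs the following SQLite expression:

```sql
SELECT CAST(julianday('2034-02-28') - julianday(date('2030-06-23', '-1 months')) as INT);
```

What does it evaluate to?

Adding -1 month to 2030-06-23 gives 2030-05-23.
8 days remain in May 2030 after the 23rd (31 − 23).
Full months from June 2030 through January 2034 contribute their day counts.
Then 28 days into February 2034.
Total: 8 + 30 + 31 + 31 + 30 + 31 + 30 + 31 + 31 + 28 + 31 + 30 + 31 + 30 + 31 + 31 + 30 + 31 + 30 + 31 + 31 + 29 + 31 + 30 + 31 + 30 + 31 + 31 + 30 + 31 + 30 + 31 + 31 + 28 + 31 + 30 + 31 + 30 + 31 + 31 + 30 + 31 + 30 + 31 + 31 + 28 = 1377.

1377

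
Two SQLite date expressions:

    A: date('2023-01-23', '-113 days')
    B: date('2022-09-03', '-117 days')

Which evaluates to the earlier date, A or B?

A = 2022-10-02.
B = 2022-05-09.
B is earlier.

B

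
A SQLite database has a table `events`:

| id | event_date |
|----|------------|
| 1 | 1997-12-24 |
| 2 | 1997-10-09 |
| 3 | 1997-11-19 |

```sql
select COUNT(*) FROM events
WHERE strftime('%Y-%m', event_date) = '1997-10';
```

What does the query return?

1

Rows with year-month 1997-10: 1997-10-09 → 1.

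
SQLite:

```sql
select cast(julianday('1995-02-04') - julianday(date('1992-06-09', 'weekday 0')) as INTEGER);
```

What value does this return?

`weekday 0` advances to the next Sunday; 1992-06-09 is a Tuesday, so it moves forward to 1992-06-14.
16 days remain in June 1992 after the 14th (30 − 14).
Full months from July 1992 through January 1995 contribute their day counts.
Then 4 days into February 1995.
Total: 16 + 31 + 31 + 30 + 31 + 30 + 31 + 31 + 28 + 31 + 30 + 31 + 30 + 31 + 31 + 30 + 31 + 30 + 31 + 31 + 28 + 31 + 30 + 31 + 30 + 31 + 31 + 30 + 31 + 30 + 31 + 31 + 4 = 965.

965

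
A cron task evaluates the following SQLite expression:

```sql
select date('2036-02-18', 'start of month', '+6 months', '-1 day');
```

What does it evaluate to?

2036-07-31

`start of month` rewinds 2036-02-18 to 2036-02-01.
Adding +6 months to 2036-02-01 gives 2036-08-01.
Going back 1 day from 2036-08-01 reaches 2036-07-31 (last day of July, 31 days).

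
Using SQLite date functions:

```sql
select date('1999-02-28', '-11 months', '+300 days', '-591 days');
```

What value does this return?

1997-06-10

Adding -11 months to 1999-02-28 gives 1998-03-28.
Applying '+300 days' to 1998-03-28: counting 300 days forward gives 1999-01-22.
Applying '-591 days' to 1999-01-22: counting 591 days back gives 1997-06-10.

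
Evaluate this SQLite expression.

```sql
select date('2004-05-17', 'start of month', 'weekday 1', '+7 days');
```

`start of month` rewinds 2004-05-17 to 2004-05-01.
`weekday 1` advances to the next Monday; 2004-05-01 is a Saturday, so it moves forward to 2004-05-03.
Advancing 7 more days within May lands on 2004-05-10.

2004-05-10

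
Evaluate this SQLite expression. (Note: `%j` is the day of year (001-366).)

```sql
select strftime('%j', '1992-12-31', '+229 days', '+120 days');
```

349

First apply '+229 days', '+120 days': 1992-12-31 → 1993-12-15.
Day-of-year for 1993-12-15: days since 1993-01-01 inclusive = 349, zero-padded to 349.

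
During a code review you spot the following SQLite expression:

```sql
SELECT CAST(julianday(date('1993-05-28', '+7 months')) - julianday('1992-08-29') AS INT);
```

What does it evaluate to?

486

Adding +7 months to 1993-05-28 gives 1993-12-28.
2 days remain in August 1992 after the 29th (31 − 29).
Full months from September 1992 through November 1993 contribute their day counts.
Then 28 days into December 1993.
Total: 2 + 30 + 31 + 30 + 31 + 31 + 28 + 31 + 30 + 31 + 30 + 31 + 31 + 30 + 31 + 30 + 28 = 486.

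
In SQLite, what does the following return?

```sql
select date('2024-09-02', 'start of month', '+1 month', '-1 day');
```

2024-09-30

`start of month` rewinds 2024-09-02 to 2024-09-01.
Adding +1 month to 2024-09-01 gives 2024-10-01.
Going back 1 day from 2024-10-01 reaches 2024-09-30 (last day of September, 30 days).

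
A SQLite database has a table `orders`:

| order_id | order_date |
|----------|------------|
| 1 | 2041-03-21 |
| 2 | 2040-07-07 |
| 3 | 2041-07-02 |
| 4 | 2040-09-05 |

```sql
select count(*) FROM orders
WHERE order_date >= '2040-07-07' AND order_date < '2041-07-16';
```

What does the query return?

4

Rows in [2040-07-07, 2041-07-16): 2041-03-21, 2040-07-07, 2041-07-02, 2040-09-05 → 4 rows.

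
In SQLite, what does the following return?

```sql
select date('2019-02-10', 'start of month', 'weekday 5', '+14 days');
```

`start of month` rewinds 2019-02-10 to 2019-02-01.
`weekday 5` advances to the next Friday; 2019-02-01 is already a Friday, so it stays at 2019-02-01.
Advancing 14 more days within February lands on 2019-02-15.

2019-02-15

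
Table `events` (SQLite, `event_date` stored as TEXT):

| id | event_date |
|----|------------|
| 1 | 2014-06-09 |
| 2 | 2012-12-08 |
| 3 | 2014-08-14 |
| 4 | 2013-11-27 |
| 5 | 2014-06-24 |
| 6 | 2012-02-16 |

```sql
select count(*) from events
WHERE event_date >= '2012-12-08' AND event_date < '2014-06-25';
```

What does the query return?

4

Rows in [2012-12-08, 2014-06-25): 2014-06-09, 2012-12-08, 2013-11-27, 2014-06-24 → 4 rows.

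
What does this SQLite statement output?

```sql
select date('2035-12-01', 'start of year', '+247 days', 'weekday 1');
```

2035-09-10

`start of year` rewinds 2035-12-01 to 2035-01-01.
Applying '+247 days' to 2035-01-01: counting 247 days forward gives 2035-09-05.
`weekday 1` advances to the next Monday; 2035-09-05 is a Wednesday, so it moves forward to 2035-09-10.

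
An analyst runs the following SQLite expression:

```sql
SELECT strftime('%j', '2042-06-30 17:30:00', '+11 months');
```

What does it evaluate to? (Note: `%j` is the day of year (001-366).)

150

First apply '+11 months': 2042-06-30 17:30:00 → 2043-05-30 17:30:00.
Day-of-year for 2043-05-30: days since 2043-01-01 inclusive = 150, zero-padded to 150.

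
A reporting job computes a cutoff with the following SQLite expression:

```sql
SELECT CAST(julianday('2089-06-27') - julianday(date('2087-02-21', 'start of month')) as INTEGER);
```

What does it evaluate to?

877

`start of month` rewinds 2087-02-21 to 2087-02-01.
27 days remain in February 2087 after the 1st (28 − 1).
Full months from March 2087 through May 2089 contribute their day counts.
Then 27 days into June 2089.
Total: 27 + 31 + 30 + 31 + 30 + 31 + 31 + 30 + 31 + 30 + 31 + 31 + 29 + 31 + 30 + 31 + 30 + 31 + 31 + 30 + 31 + 30 + 31 + 31 + 28 + 31 + 30 + 31 + 27 = 877.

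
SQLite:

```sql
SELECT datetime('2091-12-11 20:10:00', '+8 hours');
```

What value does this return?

2091-12-12 04:10:00

+8 hours from 2091-12-11 20:10:00 is 2091-12-12 04:10:00 (crosses midnight).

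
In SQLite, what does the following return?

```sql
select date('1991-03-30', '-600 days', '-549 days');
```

Applying '-600 days' to 1991-03-30: counting 600 days back gives 1989-08-07.
Applying '-549 days' to 1989-08-07: counting 549 days back gives 1988-02-05.

1988-02-05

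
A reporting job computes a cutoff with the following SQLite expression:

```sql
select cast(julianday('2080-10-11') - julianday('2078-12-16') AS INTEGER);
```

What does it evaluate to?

665

15 days remain in December 2078 after the 16th (31 − 16).
Full months from January 2079 through September 2080 contribute their day counts.
Then 11 days into October 2080.
Total: 15 + 31 + 28 + 31 + 30 + 31 + 30 + 31 + 31 + 30 + 31 + 30 + 31 + 31 + 29 + 31 + 30 + 31 + 30 + 31 + 31 + 30 + 11 = 665.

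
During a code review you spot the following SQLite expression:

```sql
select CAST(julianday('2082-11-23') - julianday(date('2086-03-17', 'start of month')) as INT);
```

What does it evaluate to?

-1194

`start of month` rewinds 2086-03-17 to 2086-03-01.
7 days remain in November 2082 after the 23rd (30 − 23).
Full months from December 2082 through February 2086 contribute their day counts.
Then 1 day into March 2086.
Total: 7 + 31 + 31 + 28 + 31 + 30 + 31 + 30 + 31 + 31 + 30 + 31 + 30 + 31 + 31 + 29 + 31 + 30 + 31 + 30 + 31 + 31 + 30 + 31 + 30 + 31 + 31 + 28 + 31 + 30 + 31 + 30 + 31 + 31 + 30 + 31 + 30 + 31 + 31 + 28 + 1 = 1194.
The subtraction is earlier − later, so the result is −1194 → -1194.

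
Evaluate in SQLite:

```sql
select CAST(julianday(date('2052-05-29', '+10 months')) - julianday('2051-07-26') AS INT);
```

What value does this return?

Adding +10 months to 2052-05-29 gives 2053-03-29.
5 days remain in July 2051 after the 26th (31 − 26).
Full months from August 2051 through February 2053 contribute their day counts.
Then 29 days into March 2053.
Total: 5 + 31 + 30 + 31 + 30 + 31 + 31 + 29 + 31 + 30 + 31 + 30 + 31 + 31 + 30 + 31 + 30 + 31 + 31 + 28 + 29 = 612.

612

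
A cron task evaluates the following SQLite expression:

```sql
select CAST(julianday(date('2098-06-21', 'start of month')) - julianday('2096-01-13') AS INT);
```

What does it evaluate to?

`start of month` rewinds 2098-06-21 to 2098-06-01.
18 days remain in January 2096 after the 13th (31 − 13).
Full months from February 2096 through May 2098 contribute their day counts.
Then 1 day into June 2098.
Total: 18 + 29 + 31 + 30 + 31 + 30 + 31 + 31 + 30 + 31 + 30 + 31 + 31 + 28 + 31 + 30 + 31 + 30 + 31 + 31 + 30 + 31 + 30 + 31 + 31 + 28 + 31 + 30 + 31 + 1 = 870.

870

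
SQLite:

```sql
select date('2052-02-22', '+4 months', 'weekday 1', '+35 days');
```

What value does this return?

2052-07-29

Adding +4 months to 2052-02-22 gives 2052-06-22.
`weekday 1` advances to the next Monday; 2052-06-22 is a Saturday, so it moves forward to 2052-06-24.
June 2052 has 30 days; 6 remain after the 24th, so 7 days reach 2052-07-01.
Advancing 28 more days within July lands on 2052-07-29.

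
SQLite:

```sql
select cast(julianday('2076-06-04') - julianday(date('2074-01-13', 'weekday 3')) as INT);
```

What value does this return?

`weekday 3` advances to the next Wednesday; 2074-01-13 is a Saturday, so it moves forward to 2074-01-17.
14 days remain in January 2074 after the 17th (31 − 17).
Full months from February 2074 through May 2076 contribute their day counts.
Then 4 days into June 2076.
Total: 14 + 28 + 31 + 30 + 31 + 30 + 31 + 31 + 30 + 31 + 30 + 31 + 31 + 28 + 31 + 30 + 31 + 30 + 31 + 31 + 30 + 31 + 30 + 31 + 31 + 29 + 31 + 30 + 31 + 4 = 869.

869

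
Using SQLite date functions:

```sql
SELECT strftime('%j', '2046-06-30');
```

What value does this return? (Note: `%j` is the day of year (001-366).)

181

Day-of-year for 2046-06-30: days since 2046-01-01 inclusive = 181, zero-padded to 181.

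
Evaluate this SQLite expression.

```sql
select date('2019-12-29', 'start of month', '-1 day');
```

`start of month` rewinds 2019-12-29 to 2019-12-01.
Going back 1 day from 2019-12-01 reaches 2019-11-30 (last day of November, 30 days).

2019-11-30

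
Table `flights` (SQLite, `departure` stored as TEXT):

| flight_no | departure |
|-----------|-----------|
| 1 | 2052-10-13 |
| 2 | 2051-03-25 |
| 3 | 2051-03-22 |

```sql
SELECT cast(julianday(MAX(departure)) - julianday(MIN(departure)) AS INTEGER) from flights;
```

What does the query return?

MIN = 2051-03-22, MAX = 2052-10-13.
9 days remain in March 2051 after the 22nd (31 − 22).
Full months from April 2051 through September 2052 contribute their day counts.
Then 13 days into October 2052.
Total: 9 + 30 + 31 + 30 + 31 + 31 + 30 + 31 + 30 + 31 + 31 + 29 + 31 + 30 + 31 + 30 + 31 + 31 + 30 + 13 = 571.

571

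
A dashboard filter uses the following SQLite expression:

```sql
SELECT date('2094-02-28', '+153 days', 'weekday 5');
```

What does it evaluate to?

Applying '+153 days' to 2094-02-28: counting 153 days forward gives 2094-07-31.
`weekday 5` advances to the next Friday; 2094-07-31 is a Saturday, so it moves forward to 2094-08-06.

2094-08-06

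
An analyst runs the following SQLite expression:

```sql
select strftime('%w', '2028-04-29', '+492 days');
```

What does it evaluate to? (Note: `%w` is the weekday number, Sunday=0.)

First apply '+492 days': 2028-04-29 → 2029-09-03.
2029-09-03 is a Monday; with Sunday=0 that is 1.

1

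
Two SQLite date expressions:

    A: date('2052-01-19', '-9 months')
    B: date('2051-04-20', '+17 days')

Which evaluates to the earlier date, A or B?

A = 2051-04-19.
B = 2051-05-07.
A is earlier.

A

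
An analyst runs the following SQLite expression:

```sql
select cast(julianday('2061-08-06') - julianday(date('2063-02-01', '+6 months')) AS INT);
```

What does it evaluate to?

-725

Adding +6 months to 2063-02-01 gives 2063-08-01.
25 days remain in August 2061 after the 6th (31 − 6).
Full months from September 2061 through July 2063 contribute their day counts.
Then 1 day into August 2063.
Total: 25 + 30 + 31 + 30 + 31 + 31 + 28 + 31 + 30 + 31 + 30 + 31 + 31 + 30 + 31 + 30 + 31 + 31 + 28 + 31 + 30 + 31 + 30 + 31 + 1 = 725.
The subtraction is earlier − later, so the result is −725 → -725.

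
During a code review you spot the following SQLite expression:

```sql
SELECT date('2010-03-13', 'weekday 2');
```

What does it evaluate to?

`weekday 2` advances to the next Tuesday; 2010-03-13 is a Saturday, so it moves forward to 2010-03-16.

2010-03-16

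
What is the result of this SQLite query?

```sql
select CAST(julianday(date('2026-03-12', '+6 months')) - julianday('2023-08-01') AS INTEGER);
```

1138

Adding +6 months to 2026-03-12 gives 2026-09-12.
30 days remain in August 2023 after the 1st (31 − 1).
Full months from September 2023 through August 2026 contribute their day counts.
Then 12 days into September 2026.
Total: 30 + 30 + 31 + 30 + 31 + 31 + 29 + 31 + 30 + 31 + 30 + 31 + 31 + 30 + 31 + 30 + 31 + 31 + 28 + 31 + 30 + 31 + 30 + 31 + 31 + 30 + 31 + 30 + 31 + 31 + 28 + 31 + 30 + 31 + 30 + 31 + 31 + 12 = 1138.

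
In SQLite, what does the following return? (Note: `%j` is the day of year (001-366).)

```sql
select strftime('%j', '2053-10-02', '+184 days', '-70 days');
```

First apply '+184 days', '-70 days': 2053-10-02 → 2054-01-24.
Day-of-year for 2054-01-24: days since 2054-01-01 inclusive = 24, zero-padded to 024.

024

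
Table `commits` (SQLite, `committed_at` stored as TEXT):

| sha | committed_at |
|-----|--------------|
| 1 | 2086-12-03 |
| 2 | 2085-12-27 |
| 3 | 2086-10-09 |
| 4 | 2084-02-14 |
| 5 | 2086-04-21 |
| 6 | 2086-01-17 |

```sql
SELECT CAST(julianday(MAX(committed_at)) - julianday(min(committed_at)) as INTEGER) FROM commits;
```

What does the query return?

1023

MIN = 2084-02-14, MAX = 2086-12-03.
15 days remain in February 2084 after the 14th (29 − 14).
Full months from March 2084 through November 2086 contribute their day counts.
Then 3 days into December 2086.
Total: 15 + 31 + 30 + 31 + 30 + 31 + 31 + 30 + 31 + 30 + 31 + 31 + 28 + 31 + 30 + 31 + 30 + 31 + 31 + 30 + 31 + 30 + 31 + 31 + 28 + 31 + 30 + 31 + 30 + 31 + 31 + 30 + 31 + 30 + 3 = 1023.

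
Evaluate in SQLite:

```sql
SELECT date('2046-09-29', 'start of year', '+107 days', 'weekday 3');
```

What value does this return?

2046-04-18

`start of year` rewinds 2046-09-29 to 2046-01-01.
Applying '+107 days' to 2046-01-01: counting 107 days forward gives 2046-04-18.
`weekday 3` advances to the next Wednesday; 2046-04-18 is already a Wednesday, so it stays at 2046-04-18.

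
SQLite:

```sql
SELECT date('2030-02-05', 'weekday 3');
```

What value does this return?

`weekday 3` advances to the next Wednesday; 2030-02-05 is a Tuesday, so it moves forward to 2030-02-06.

2030-02-06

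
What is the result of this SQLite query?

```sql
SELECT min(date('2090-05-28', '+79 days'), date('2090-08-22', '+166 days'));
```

2090-08-15

date('2090-05-28', '+79 days') → 2090-08-15.
date('2090-08-22', '+166 days') → 2091-02-04.
Earlier of the two is 2090-08-15.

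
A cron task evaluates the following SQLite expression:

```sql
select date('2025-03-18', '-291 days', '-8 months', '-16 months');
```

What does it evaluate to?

2022-06-01

Applying '-291 days' to 2025-03-18: counting 291 days back gives 2024-05-31.
Adding -8 months to 2024-05-31 targets 2023-09-31. September 2023 has only 30 days, so SQLite normalizes the 1-day overflow forward to 2023-10-01.
Adding -16 months to 2023-10-01 gives 2022-06-01.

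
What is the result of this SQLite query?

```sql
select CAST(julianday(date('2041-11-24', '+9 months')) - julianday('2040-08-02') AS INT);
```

752

Adding +9 months to 2041-11-24 gives 2042-08-24.
29 days remain in August 2040 after the 2nd (31 − 2).
Full months from September 2040 through July 2042 contribute their day counts.
Then 24 days into August 2042.
Total: 29 + 30 + 31 + 30 + 31 + 31 + 28 + 31 + 30 + 31 + 30 + 31 + 31 + 30 + 31 + 30 + 31 + 31 + 28 + 31 + 30 + 31 + 30 + 31 + 24 = 752.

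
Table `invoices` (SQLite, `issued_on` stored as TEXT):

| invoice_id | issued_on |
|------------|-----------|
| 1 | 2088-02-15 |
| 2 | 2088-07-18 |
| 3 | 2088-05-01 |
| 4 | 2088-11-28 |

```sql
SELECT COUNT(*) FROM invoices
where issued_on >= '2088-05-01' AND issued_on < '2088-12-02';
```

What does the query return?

3

Rows in [2088-05-01, 2088-12-02): 2088-07-18, 2088-05-01, 2088-11-28 → 3 rows.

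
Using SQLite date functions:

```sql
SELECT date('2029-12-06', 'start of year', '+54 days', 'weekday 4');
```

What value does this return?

2029-03-01

`start of year` rewinds 2029-12-06 to 2029-01-01.
Applying '+54 days' to 2029-01-01: counting 54 days forward gives 2029-02-24.
`weekday 4` advances to the next Thursday; 2029-02-24 is a Saturday, so it moves forward to 2029-03-01.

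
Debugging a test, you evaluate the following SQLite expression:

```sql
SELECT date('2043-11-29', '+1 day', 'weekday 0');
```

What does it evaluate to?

Advancing 1 more day within November lands on 2043-11-30.
`weekday 0` advances to the next Sunday; 2043-11-30 is a Monday, so it moves forward to 2043-12-06.

2043-12-06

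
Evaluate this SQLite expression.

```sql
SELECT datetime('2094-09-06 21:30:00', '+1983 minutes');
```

2094-09-08 06:33:00

1983 minutes = 33h 3m; +1983 minutes from 2094-09-06 21:30:00 is 2094-09-08 06:33:00 (crosses midnight).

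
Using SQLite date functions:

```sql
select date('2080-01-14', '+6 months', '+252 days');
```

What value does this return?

Adding +6 months to 2080-01-14 gives 2080-07-14.
Applying '+252 days' to 2080-07-14: counting 252 days forward gives 2081-03-23.

2081-03-23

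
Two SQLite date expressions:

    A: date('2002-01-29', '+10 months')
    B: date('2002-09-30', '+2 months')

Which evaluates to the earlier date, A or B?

A

A = 2002-11-29.
B = 2002-11-30.
A is earlier.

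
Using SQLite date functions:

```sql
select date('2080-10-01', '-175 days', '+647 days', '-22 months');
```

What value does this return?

2080-03-16

Applying '-175 days' to 2080-10-01: counting 175 days back gives 2080-04-09.
Applying '+647 days' to 2080-04-09: counting 647 days forward gives 2082-01-16.
Adding -22 months to 2082-01-16 gives 2080-03-16.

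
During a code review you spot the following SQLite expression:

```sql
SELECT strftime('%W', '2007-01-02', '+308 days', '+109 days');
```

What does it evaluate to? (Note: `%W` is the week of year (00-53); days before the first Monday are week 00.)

First apply '+308 days', '+109 days': 2007-01-02 → 2008-02-23.
2008-02-23 is a Saturday. SQLite's %W counts Mondays since the year started; the result is 07.

07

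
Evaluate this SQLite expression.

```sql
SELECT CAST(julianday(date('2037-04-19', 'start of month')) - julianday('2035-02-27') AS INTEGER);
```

`start of month` rewinds 2037-04-19 to 2037-04-01.
1 day remains in February 2035 after the 27th (28 − 27).
Full months from March 2035 through March 2037 contribute their day counts.
Then 1 day into April 2037.
Total: 1 + 31 + 30 + 31 + 30 + 31 + 31 + 30 + 31 + 30 + 31 + 31 + 29 + 31 + 30 + 31 + 30 + 31 + 31 + 30 + 31 + 30 + 31 + 31 + 28 + 31 + 1 = 764.

764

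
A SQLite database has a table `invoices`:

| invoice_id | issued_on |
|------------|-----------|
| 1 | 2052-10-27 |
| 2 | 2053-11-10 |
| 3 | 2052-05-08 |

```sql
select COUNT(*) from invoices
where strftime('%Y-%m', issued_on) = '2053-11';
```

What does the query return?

Rows with year-month 2053-11: 2053-11-10 → 1.

1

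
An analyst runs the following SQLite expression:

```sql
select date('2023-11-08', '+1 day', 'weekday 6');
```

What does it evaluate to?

Advancing 1 more day within November lands on 2023-11-09.
`weekday 6` advances to the next Saturday; 2023-11-09 is a Thursday, so it moves forward to 2023-11-11.

2023-11-11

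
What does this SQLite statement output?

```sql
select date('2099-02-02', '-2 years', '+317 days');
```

2097-12-16

Adding -2 years to 2099-02-02 gives 2097-02-02.
Applying '+317 days' to 2097-02-02: counting 317 days forward gives 2097-12-16.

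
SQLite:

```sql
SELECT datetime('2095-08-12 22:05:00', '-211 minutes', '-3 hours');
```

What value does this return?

2095-08-12 15:34:00

211 minutes = 3h 31m; -211 minutes from 2095-08-12 22:05:00 is 2095-08-12 18:34:00.
-3 hours from 2095-08-12 18:34:00 is 2095-08-12 15:34:00.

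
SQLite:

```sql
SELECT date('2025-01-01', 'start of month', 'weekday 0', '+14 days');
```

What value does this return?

`start of month` rewinds 2025-01-01 to 2025-01-01.
`weekday 0` advances to the next Sunday; 2025-01-01 is a Wednesday, so it moves forward to 2025-01-05.
Advancing 14 more days within January lands on 2025-01-19.

2025-01-19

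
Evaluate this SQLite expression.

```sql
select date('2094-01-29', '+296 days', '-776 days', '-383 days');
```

2091-09-19

Applying '+296 days' to 2094-01-29: counting 296 days forward gives 2094-11-21.
Applying '-776 days' to 2094-11-21: counting 776 days back gives 2092-10-06.
Applying '-383 days' to 2092-10-06: counting 383 days back gives 2091-09-19.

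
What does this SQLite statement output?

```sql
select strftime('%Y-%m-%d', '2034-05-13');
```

`%Y-%m-%d` extracts the ISO date: 2034-05-13.

2034-05-13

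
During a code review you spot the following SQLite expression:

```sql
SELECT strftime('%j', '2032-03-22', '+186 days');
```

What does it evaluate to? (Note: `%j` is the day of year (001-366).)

First apply '+186 days': 2032-03-22 → 2032-09-24.
Day-of-year for 2032-09-24: days since 2032-01-01 inclusive = 268, zero-padded to 268.

268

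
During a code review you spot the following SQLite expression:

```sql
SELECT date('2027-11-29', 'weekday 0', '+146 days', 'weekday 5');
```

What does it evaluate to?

`weekday 0` advances to the next Sunday; 2027-11-29 is a Monday, so it moves forward to 2027-12-05.
Applying '+146 days' to 2027-12-05: counting 146 days forward gives 2028-04-29.
`weekday 5` advances to the next Friday; 2028-04-29 is a Saturday, so it moves forward to 2028-05-05.

2028-05-05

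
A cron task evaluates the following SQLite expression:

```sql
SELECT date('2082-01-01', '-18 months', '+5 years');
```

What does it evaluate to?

2085-07-01

Adding -18 months to 2082-01-01 gives 2080-07-01.
Adding +5 years to 2080-07-01 gives 2085-07-01.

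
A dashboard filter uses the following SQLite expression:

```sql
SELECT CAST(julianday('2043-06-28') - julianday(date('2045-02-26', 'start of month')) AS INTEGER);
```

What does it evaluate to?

`start of month` rewinds 2045-02-26 to 2045-02-01.
2 days remain in June 2043 after the 28th (30 − 28).
Full months from July 2043 through January 2045 contribute their day counts.
Then 1 day into February 2045.
Total: 2 + 31 + 31 + 30 + 31 + 30 + 31 + 31 + 29 + 31 + 30 + 31 + 30 + 31 + 31 + 30 + 31 + 30 + 31 + 31 + 1 = 584.
The subtraction is earlier − later, so the result is −584 → -584.

-584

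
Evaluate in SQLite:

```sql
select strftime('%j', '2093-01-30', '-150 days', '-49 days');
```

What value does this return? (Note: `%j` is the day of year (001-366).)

First apply '-150 days', '-49 days': 2093-01-30 → 2092-07-15.
Day-of-year for 2092-07-15: days since 2092-01-01 inclusive = 197, zero-padded to 197.

197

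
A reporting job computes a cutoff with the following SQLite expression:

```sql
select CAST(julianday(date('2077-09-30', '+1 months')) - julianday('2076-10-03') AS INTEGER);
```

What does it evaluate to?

Adding +1 month to 2077-09-30 gives 2077-10-30.
28 days remain in October 2076 after the 3rd (31 − 3).
Full months from November 2076 through September 2077 contribute their day counts.
Then 30 days into October 2077.
Total: 28 + 30 + 31 + 31 + 28 + 31 + 30 + 31 + 30 + 31 + 31 + 30 + 30 = 392.

392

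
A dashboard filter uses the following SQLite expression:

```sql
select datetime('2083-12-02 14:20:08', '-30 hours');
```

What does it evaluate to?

-30 hours from 2083-12-02 14:20:08 is 2083-12-01 08:20:08 (crosses midnight).

2083-12-01 08:20:08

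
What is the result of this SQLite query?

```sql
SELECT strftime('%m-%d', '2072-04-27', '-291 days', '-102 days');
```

03-31

First apply '-291 days', '-102 days': 2072-04-27 → 2071-03-31.
`%m-%d` extracts the month-day: 03-31.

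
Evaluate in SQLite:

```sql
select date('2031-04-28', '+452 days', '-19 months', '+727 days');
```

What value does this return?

Applying '+452 days' to 2031-04-28: counting 452 days forward gives 2032-07-23.
Adding -19 months to 2032-07-23 gives 2030-12-23.
Applying '+727 days' to 2030-12-23: counting 727 days forward gives 2032-12-19.

2032-12-19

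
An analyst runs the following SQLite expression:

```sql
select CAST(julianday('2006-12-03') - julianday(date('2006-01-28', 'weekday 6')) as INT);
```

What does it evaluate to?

`weekday 6` advances to the next Saturday; 2006-01-28 is already a Saturday, so it stays at 2006-01-28.
3 days remain in January 2006 after the 28th (31 − 28).
Full months from February 2006 through November 2006 contribute their day counts.
Then 3 days into December 2006.
Total: 3 + 28 + 31 + 30 + 31 + 30 + 31 + 31 + 30 + 31 + 30 + 3 = 309.

309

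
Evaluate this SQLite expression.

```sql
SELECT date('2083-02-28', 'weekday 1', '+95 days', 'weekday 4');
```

2083-06-10

`weekday 1` advances to the next Monday; 2083-02-28 is a Sunday, so it moves forward to 2083-03-01.
Applying '+95 days' to 2083-03-01: counting 95 days forward gives 2083-06-04.
`weekday 4` advances to the next Thursday; 2083-06-04 is a Friday, so it moves forward to 2083-06-10.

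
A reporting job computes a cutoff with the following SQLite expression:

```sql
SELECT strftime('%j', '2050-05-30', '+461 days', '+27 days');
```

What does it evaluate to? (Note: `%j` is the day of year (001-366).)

273

First apply '+461 days', '+27 days': 2050-05-30 → 2051-09-30.
Day-of-year for 2051-09-30: days since 2051-01-01 inclusive = 273, zero-padded to 273.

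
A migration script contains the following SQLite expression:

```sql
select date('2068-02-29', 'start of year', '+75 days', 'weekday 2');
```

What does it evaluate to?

`start of year` rewinds 2068-02-29 to 2068-01-01.
Applying '+75 days' to 2068-01-01: counting 75 days forward gives 2068-03-16.
`weekday 2` advances to the next Tuesday; 2068-03-16 is a Friday, so it moves forward to 2068-03-20.

2068-03-20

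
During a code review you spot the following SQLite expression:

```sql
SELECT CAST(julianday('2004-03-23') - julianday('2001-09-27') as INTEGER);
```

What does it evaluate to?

3 days remain in September 2001 after the 27th (30 − 27).
Full months from October 2001 through February 2004 contribute their day counts.
Then 23 days into March 2004.
Total: 3 + 31 + 30 + 31 + 31 + 28 + 31 + 30 + 31 + 30 + 31 + 31 + 30 + 31 + 30 + 31 + 31 + 28 + 31 + 30 + 31 + 30 + 31 + 31 + 30 + 31 + 30 + 31 + 31 + 29 + 23 = 908.

908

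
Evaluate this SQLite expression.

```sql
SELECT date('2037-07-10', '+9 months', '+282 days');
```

2039-01-17

Adding +9 months to 2037-07-10 gives 2038-04-10.
Applying '+282 days' to 2038-04-10: counting 282 days forward gives 2039-01-17.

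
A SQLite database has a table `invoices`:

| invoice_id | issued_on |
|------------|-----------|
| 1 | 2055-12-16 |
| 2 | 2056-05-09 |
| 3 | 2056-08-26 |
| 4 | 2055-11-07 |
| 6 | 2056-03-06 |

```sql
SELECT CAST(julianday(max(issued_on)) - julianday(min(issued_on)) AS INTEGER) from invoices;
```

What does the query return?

293

MIN = 2055-11-07, MAX = 2056-08-26.
23 days remain in November 2055 after the 7th (30 − 7).
Full months from December 2055 through July 2056 contribute their day counts.
Then 26 days into August 2056.
Total: 23 + 31 + 31 + 29 + 31 + 30 + 31 + 30 + 31 + 26 = 293.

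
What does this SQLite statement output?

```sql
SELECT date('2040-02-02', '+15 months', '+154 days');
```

2041-10-03

Adding +15 months to 2040-02-02 gives 2041-05-02.
Applying '+154 days' to 2041-05-02: counting 154 days forward gives 2041-10-03.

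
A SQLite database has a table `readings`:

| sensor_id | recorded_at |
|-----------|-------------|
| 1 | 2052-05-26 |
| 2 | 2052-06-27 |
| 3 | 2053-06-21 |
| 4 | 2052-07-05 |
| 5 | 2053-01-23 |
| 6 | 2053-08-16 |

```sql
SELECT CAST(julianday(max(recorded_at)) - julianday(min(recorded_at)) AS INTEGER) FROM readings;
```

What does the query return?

447

MIN = 2052-05-26, MAX = 2053-08-16.
5 days remain in May 2052 after the 26th (31 − 26).
Full months from June 2052 through July 2053 contribute their day counts.
Then 16 days into August 2053.
Total: 5 + 30 + 31 + 31 + 30 + 31 + 30 + 31 + 31 + 28 + 31 + 30 + 31 + 30 + 31 + 16 = 447.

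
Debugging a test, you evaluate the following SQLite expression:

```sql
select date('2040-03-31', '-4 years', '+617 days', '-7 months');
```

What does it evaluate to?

2037-05-08

Adding -4 years to 2040-03-31 gives 2036-03-31.
Applying '+617 days' to 2036-03-31: counting 617 days forward gives 2037-12-08.
Adding -7 months to 2037-12-08 gives 2037-05-08.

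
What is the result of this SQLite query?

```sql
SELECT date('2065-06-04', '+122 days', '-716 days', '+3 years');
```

2066-10-19

Applying '+122 days' to 2065-06-04: counting 122 days forward gives 2065-10-04.
Applying '-716 days' to 2065-10-04: counting 716 days back gives 2063-10-19.
Adding +3 years to 2063-10-19 gives 2066-10-19.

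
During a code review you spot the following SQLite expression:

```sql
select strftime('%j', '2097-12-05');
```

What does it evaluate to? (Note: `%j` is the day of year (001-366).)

Day-of-year for 2097-12-05: days since 2097-01-01 inclusive = 339, zero-padded to 339.

339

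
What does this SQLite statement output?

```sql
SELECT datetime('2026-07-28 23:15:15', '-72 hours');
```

2026-07-25 23:15:15

-72 hours from 2026-07-28 23:15:15 is 2026-07-25 23:15:15 (crosses midnight).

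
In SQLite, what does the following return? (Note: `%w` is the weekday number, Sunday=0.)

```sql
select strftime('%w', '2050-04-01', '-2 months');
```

First apply '-2 months': 2050-04-01 → 2050-02-01.
2050-02-01 is a Tuesday; with Sunday=0 that is 2.

2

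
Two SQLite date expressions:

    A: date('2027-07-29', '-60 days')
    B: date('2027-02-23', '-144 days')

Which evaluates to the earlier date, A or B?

A = 2027-05-30.
B = 2026-10-02.
B is earlier.

B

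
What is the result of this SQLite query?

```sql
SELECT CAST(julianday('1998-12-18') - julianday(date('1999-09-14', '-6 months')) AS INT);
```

Adding -6 months to 1999-09-14 gives 1999-03-14.
13 days remain in December 1998 after the 18th (31 − 18).
January 1999: 31 days.
February 1999: 28 days.
Then 14 days into March 1999.
Total: 13 + 31 + 28 + 14 = 86.
The subtraction is earlier − later, so the result is −86 → -86.

-86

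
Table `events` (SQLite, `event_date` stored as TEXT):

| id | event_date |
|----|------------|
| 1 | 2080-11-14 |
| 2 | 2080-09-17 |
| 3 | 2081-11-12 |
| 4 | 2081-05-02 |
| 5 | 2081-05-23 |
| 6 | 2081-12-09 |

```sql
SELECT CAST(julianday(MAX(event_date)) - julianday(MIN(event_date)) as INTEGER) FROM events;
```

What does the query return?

MIN = 2080-09-17, MAX = 2081-12-09.
13 days remain in September 2080 after the 17th (30 − 17).
Full months from October 2080 through November 2081 contribute their day counts.
Then 9 days into December 2081.
Total: 13 + 31 + 30 + 31 + 31 + 28 + 31 + 30 + 31 + 30 + 31 + 31 + 30 + 31 + 30 + 9 = 448.

448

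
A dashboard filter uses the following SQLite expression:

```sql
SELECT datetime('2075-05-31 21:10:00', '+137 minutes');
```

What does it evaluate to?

2075-05-31 23:27:00

137 minutes = 2h 17m; +137 minutes from 2075-05-31 21:10:00 is 2075-05-31 23:27:00.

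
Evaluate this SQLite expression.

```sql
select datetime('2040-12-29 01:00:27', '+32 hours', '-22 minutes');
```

2040-12-30 08:38:27

+32 hours from 2040-12-29 01:00:27 is 2040-12-30 09:00:27 (crosses midnight).
-22 minutes from 2040-12-30 09:00:27 is 2040-12-30 08:38:27.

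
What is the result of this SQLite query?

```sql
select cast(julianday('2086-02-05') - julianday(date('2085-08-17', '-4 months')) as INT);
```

294

Adding -4 months to 2085-08-17 gives 2085-04-17.
13 days remain in April 2085 after the 17th (30 − 17).
Full months from May 2085 through January 2086 contribute their day counts.
Then 5 days into February 2086.
Total: 13 + 31 + 30 + 31 + 31 + 30 + 31 + 30 + 31 + 31 + 5 = 294.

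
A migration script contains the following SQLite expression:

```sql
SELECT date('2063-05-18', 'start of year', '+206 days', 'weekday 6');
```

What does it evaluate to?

`start of year` rewinds 2063-05-18 to 2063-01-01.
Applying '+206 days' to 2063-01-01: counting 206 days forward gives 2063-07-26.
`weekday 6` advances to the next Saturday; 2063-07-26 is a Thursday, so it moves forward to 2063-07-28.

2063-07-28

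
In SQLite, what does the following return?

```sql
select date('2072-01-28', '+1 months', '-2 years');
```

2070-02-28

Adding +1 month to 2072-01-28 gives 2072-02-28.
Adding -2 years to 2072-02-28 gives 2070-02-28.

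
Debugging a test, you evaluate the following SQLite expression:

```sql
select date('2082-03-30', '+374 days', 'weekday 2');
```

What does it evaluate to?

2083-04-13

Applying '+374 days' to 2082-03-30: counting 374 days forward gives 2083-04-08.
`weekday 2` advances to the next Tuesday; 2083-04-08 is a Thursday, so it moves forward to 2083-04-13.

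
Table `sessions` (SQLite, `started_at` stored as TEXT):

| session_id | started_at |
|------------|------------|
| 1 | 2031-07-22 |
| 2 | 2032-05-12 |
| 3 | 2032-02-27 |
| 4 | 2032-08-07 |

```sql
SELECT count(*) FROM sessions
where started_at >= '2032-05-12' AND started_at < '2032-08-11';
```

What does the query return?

2

Rows in [2032-05-12, 2032-08-11): 2032-05-12, 2032-08-07 → 2 rows.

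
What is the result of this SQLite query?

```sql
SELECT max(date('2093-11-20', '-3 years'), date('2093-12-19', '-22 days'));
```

date('2093-11-20', '-3 years') → 2090-11-20.
date('2093-12-19', '-22 days') → 2093-11-27.
Later of the two is 2093-11-27.

2093-11-27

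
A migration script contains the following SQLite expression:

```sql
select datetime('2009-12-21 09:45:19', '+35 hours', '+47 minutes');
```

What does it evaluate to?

+35 hours from 2009-12-21 09:45:19 is 2009-12-22 20:45:19 (crosses midnight).
+47 minutes from 2009-12-22 20:45:19 is 2009-12-22 21:32:19.

2009-12-22 21:32:19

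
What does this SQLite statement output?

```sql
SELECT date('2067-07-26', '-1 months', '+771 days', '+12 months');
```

Adding -1 month to 2067-07-26 gives 2067-06-26.
Applying '+771 days' to 2067-06-26: counting 771 days forward gives 2069-08-05.
Adding +12 months to 2069-08-05 gives 2070-08-05.

2070-08-05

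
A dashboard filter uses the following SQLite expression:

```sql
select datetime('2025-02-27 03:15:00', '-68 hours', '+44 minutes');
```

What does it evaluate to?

-68 hours from 2025-02-27 03:15:00 is 2025-02-24 07:15:00 (crosses midnight).
+44 minutes from 2025-02-24 07:15:00 is 2025-02-24 07:59:00.

2025-02-24 07:59:00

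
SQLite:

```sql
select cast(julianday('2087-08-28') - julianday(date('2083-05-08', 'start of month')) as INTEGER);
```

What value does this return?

`start of month` rewinds 2083-05-08 to 2083-05-01.
30 days remain in May 2083 after the 1st (31 − 1).
Full months from June 2083 through July 2087 contribute their day counts.
Then 28 days into August 2087.
Total: 30 + 30 + 31 + 31 + 30 + 31 + 30 + 31 + 31 + 29 + 31 + 30 + 31 + 30 + 31 + 31 + 30 + 31 + 30 + 31 + 31 + 28 + 31 + 30 + 31 + 30 + 31 + 31 + 30 + 31 + 30 + 31 + 31 + 28 + 31 + 30 + 31 + 30 + 31 + 31 + 30 + 31 + 30 + 31 + 31 + 28 + 31 + 30 + 31 + 30 + 31 + 28 = 1580.

1580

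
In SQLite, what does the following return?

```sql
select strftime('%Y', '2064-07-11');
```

`%Y` extracts the 4-digit year: 2064.

2064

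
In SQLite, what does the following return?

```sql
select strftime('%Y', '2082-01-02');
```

2082

`%Y` extracts the 4-digit year: 2082.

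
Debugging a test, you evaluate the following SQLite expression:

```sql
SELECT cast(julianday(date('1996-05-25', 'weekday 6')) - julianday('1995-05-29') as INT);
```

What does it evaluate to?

`weekday 6` advances to the next Saturday; 1996-05-25 is already a Saturday, so it stays at 1996-05-25.
2 days remain in May 1995 after the 29th (31 − 29).
Full months from June 1995 through April 1996 contribute their day counts.
Then 25 days into May 1996.
Total: 2 + 30 + 31 + 31 + 30 + 31 + 30 + 31 + 31 + 29 + 31 + 30 + 25 = 362.

362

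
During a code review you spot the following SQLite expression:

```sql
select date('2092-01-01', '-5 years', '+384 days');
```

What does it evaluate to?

2088-01-20

Adding -5 years to 2092-01-01 gives 2087-01-01.
Applying '+384 days' to 2087-01-01: counting 384 days forward gives 2088-01-20.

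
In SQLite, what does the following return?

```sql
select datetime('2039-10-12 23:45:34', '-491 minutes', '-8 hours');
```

491 minutes = 8h 11m; -491 minutes from 2039-10-12 23:45:34 is 2039-10-12 15:34:34.
-8 hours from 2039-10-12 15:34:34 is 2039-10-12 07:34:34.

2039-10-12 07:34:34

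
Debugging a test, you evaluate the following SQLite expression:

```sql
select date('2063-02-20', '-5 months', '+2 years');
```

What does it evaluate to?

2064-09-20

Adding -5 months to 2063-02-20 gives 2062-09-20.
Adding +2 years to 2062-09-20 gives 2064-09-20.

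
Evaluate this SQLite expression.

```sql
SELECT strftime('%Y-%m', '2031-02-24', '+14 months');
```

2032-04

First apply '+14 months': 2031-02-24 → 2032-04-24.
`%Y-%m` extracts the year-month: 2032-04.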